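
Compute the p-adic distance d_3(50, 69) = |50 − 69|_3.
d_3(50, 69) = 1

Step 1 — x − y = 50 − 69 = -19. Step 2 — v_3(-19) = 0 (factor: -19 = −(3^0 · 19); the sign does not affect v_p). Step 3 — |x − y|_3 = 3^{0} = 1.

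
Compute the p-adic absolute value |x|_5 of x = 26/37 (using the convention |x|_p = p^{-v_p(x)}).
|26/37|_5 = 1

Step 1 — compute v_5(x) by factoring powers of 5 out of the numerator and denominator: v_5(26/37) = 0. Step 2 — apply |x|_p = p^{-v_p(x)} = 5^{0} = 1.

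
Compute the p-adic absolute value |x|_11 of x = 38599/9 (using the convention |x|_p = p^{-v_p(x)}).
|38599/9|_11 = 1/1331

Step 1 — compute v_11(x) by factoring powers of 11 out of the numerator and denominator: v_11(38599/9) = 3. Step 2 — apply |x|_p = p^{-v_p(x)} = 11^{-3} = 1/1331.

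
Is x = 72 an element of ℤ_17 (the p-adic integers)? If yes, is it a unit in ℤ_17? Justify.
x ∈ ℤ_17^× (unit); v_17(x) = 0

ℤ_17 = {x ∈ ℚ_17 : v_17(x) ≥ 0} and ℤ_17^× = {x ∈ ℤ_17 : v_17(x) = 0}. Here v_17(72) = v_17(num) − v_17(den) = 0; compare against these criteria.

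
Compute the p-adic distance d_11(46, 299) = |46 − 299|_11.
d_11(46, 299) = 1/11

Step 1 — x − y = 46 − 299 = -253. Step 2 — v_11(-253) = 1 (factor: -253 = −(11^1 · 23); the sign does not affect v_p). Step 3 — |x − y|_11 = 11^{-1} = 1/11.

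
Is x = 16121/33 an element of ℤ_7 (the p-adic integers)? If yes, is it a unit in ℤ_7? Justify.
x ∈ ℤ_7 but not a unit; v_7(x) = 3 > 0

ℤ_7 = {x ∈ ℚ_7 : v_7(x) ≥ 0} and ℤ_7^× = {x ∈ ℤ_7 : v_7(x) = 0}. Here v_7(16121/33) = v_7(num) − v_7(den) = 3; compare against these criteria.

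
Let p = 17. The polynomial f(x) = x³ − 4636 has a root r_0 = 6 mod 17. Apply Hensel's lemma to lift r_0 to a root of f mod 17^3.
r_2 = 1128 (mod 4913)

Hensel: r_{i+1} = r_i − f(r_i)/f′(r_i) mod 17^{i+2}, where f′(x) = 3x². Iterate:
  r_0 = 6 (mod 17)
  r_1 = 261 (mod 289)
  r_2 = 1128 (mod 4913)
Final: r = 1128 with f(r) ≡ 0 mod 17^3.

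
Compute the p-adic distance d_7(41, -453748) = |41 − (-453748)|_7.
d_7(41, -453748) = 1/16807

Step 1 — x − y = 41 − (-453748) = 453789. Step 2 — v_7(453789) = 5 (factor: 453789 = (7^5 · 27); the sign does not affect v_p). Step 3 — |x − y|_7 = 7^{-5} = 1/16807.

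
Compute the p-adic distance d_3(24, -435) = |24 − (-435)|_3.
d_3(24, -435) = 1/27

Step 1 — x − y = 24 − (-435) = 459. Step 2 — v_3(459) = 3 (factor: 459 = (3^3 · 17); the sign does not affect v_p). Step 3 — |x − y|_3 = 3^{-3} = 1/27.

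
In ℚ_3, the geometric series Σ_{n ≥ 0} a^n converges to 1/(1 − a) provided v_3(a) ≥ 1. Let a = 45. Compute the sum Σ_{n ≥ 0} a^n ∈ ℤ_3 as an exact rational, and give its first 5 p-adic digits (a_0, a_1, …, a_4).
Σ a^n = 1/(1 − a) = -1/44;  first 5 digits = (1, 0, 2, 1, 1)

v_3(a) = 2 ≥ 1, so the series converges in ℤ_3 to 1/(1 − a) = 1/(1 − 45) = -1/44. Expand this rational in ℤ_3: compute digits iteratively via d_i = x_i mod 3, x_{i+1} = (x_i − d_i)/3. The first 5 digits are (1, 0, 2, 1, 1).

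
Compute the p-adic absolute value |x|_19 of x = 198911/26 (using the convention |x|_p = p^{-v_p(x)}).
|198911/26|_19 = 1/6859

Step 1 — compute v_19(x) by factoring powers of 19 out of the numerator and denominator: v_19(198911/26) = 3. Step 2 — apply |x|_p = p^{-v_p(x)} = 19^{-3} = 1/6859.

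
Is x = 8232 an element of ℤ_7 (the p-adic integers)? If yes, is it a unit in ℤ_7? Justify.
x ∈ ℤ_7 but not a unit; v_7(x) = 3 > 0

ℤ_7 = {x ∈ ℚ_7 : v_7(x) ≥ 0} and ℤ_7^× = {x ∈ ℤ_7 : v_7(x) = 0}. Here v_7(8232) = v_7(num) − v_7(den) = 3; compare against these criteria.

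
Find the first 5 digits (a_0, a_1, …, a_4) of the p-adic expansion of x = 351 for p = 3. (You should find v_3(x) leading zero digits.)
(a_0, …, a_4) = (0, 0, 0, 1, 1)

v_3(351) = 3, so a_0 = ... = a_2 = 0. Factor out: x = 3^3 · u with u = 13 a unit in ℤ_3. Expand u iteratively via a_{v+i} = u_i mod 3, u_{i+1} = (u_i − a_{v+i})/3:
  u_0 = 13;  a_3 = 1;  u_1 = (u_0 − 1)/3 = 4
  u_1 = 4;  a_4 = 1;  u_2 = (u_1 − 1)/3 = 1
Digits: (0, 0, 0, 1, 1).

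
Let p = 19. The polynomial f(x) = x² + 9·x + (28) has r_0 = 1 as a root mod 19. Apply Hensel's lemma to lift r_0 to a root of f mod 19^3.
r_2 = 4789 (mod 6859)

Hensel: r_{i+1} = r_i − f(r_i)·(f′(r_i))^{-1} mod 19^{i+2}, f′(x) = 2x + 9. Iterate:
  r_0 = 1 (mod 19)
  r_1 = 96 (mod 361)
  r_2 = 4789 (mod 6859)
Final: r = 4789 satisfies f(r) ≡ 0 mod 19^3.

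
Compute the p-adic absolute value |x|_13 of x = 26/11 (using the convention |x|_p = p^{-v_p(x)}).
|26/11|_13 = 1/13

Step 1 — compute v_13(x) by factoring powers of 13 out of the numerator and denominator: v_13(26/11) = 1. Step 2 — apply |x|_p = p^{-v_p(x)} = 13^{-1} = 1/13.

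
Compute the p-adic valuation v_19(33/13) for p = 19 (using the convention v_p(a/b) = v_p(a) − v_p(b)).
v_19(33/13) = 0

Factor powers of 19 from the numerator and denominator of the reduced fraction: 33 = 19^0 · 33 and 13 = 19^0 · 13. Apply v_p(a/b) = v_p(a) − v_p(b): v_19(33/13) = 0 − 0 = 0.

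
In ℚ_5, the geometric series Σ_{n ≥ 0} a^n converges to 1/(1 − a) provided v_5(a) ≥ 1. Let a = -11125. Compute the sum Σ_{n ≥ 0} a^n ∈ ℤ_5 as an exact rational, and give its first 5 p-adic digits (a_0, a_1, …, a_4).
Σ a^n = 1/(1 − a) = 1/11126;  first 5 digits = (1, 0, 0, 1, 2)

v_5(a) = 3 ≥ 1, so the series converges in ℤ_5 to 1/(1 − a) = 1/(1 − (-11125)) = 1/11126. Expand this rational in ℤ_5: compute digits iteratively via d_i = x_i mod 5, x_{i+1} = (x_i − d_i)/5. The first 5 digits are (1, 0, 0, 1, 2).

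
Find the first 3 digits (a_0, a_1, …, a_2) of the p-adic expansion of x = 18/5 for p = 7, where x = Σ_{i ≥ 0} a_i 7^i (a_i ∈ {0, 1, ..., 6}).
(a_0, …, a_2) = (5, 4, 5)

v_7(18/5) = 0 (numerator and denominator both coprime to 7), so x ∈ ℤ_7^×. Compute digits iteratively via a_i = x_i mod 7, x_{i+1} = (x_i − a_i)/7, with x_0 = x:
  x_0 = 18/5;  a_0 = 5;  x_1 = (x_0 − 5)/7 = -1/5
  x_1 = -1/5;  a_1 = 4;  x_2 = (x_1 − 4)/7 = -3/5
  x_2 = -3/5;  a_2 = 5;  x_3 = (x_2 − 5)/7 = -4/5
Digits: (5, 4, 5).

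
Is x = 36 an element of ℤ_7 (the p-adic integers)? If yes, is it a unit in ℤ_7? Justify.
x ∈ ℤ_7^× (unit); v_7(x) = 0

ℤ_7 = {x ∈ ℚ_7 : v_7(x) ≥ 0} and ℤ_7^× = {x ∈ ℤ_7 : v_7(x) = 0}. Here v_7(36) = v_7(num) − v_7(den) = 0; compare against these criteria.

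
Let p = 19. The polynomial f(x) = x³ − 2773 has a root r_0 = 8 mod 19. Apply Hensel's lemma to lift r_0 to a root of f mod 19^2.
r_1 = 236 (mod 361)

Hensel: r_{i+1} = r_i − f(r_i)/f′(r_i) mod 19^{i+2}, where f′(x) = 3x². Iterate:
  r_0 = 8 (mod 19)
  r_1 = 236 (mod 361)
Final: r = 236 with f(r) ≡ 0 mod 19^2.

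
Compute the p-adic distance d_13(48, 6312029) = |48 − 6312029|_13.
d_13(48, 6312029) = 1/371293

Step 1 — x − y = 48 − 6312029 = -6311981. Step 2 — v_13(-6311981) = 5 (factor: -6311981 = −(13^5 · 17); the sign does not affect v_p). Step 3 — |x − y|_13 = 13^{-5} = 1/371293.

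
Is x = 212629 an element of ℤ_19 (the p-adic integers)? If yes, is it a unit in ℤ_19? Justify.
x ∈ ℤ_19 but not a unit; v_19(x) = 3 > 0

ℤ_19 = {x ∈ ℚ_19 : v_19(x) ≥ 0} and ℤ_19^× = {x ∈ ℤ_19 : v_19(x) = 0}. Here v_19(212629) = v_19(num) − v_19(den) = 3; compare against these criteria.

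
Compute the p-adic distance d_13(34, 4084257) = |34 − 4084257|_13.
d_13(34, 4084257) = 1/371293

Step 1 — x − y = 34 − 4084257 = -4084223. Step 2 — v_13(-4084223) = 5 (factor: -4084223 = −(13^5 · 11); the sign does not affect v_p). Step 3 — |x − y|_13 = 13^{-5} = 1/371293.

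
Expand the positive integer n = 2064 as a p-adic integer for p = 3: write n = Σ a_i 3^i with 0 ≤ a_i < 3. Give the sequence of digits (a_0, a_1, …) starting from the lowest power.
(a_0, a_1, …) = (0, 1, 1, 1, 1, 2, 2)

Repeated division by 3 gives the digits low-to-high: 2064 = 1·3^1 + 1·3^2 + 1·3^3 + 1·3^4 + 2·3^5 + 2·3^6. Digit sequence: (0, 1, 1, 1, 1, 2, 2).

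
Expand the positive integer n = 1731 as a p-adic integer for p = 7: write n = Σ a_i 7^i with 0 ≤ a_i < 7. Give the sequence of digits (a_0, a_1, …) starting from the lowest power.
(a_0, a_1, …) = (2, 2, 0, 5)

Repeated division by 7 gives the digits low-to-high: 1731 = 2 + 2·7^1 + 5·7^3. Digit sequence: (2, 2, 0, 5).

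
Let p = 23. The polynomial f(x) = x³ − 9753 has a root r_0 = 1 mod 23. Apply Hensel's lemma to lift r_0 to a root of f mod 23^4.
r_3 = 227195 (mod 279841)

Hensel: r_{i+1} = r_i − f(r_i)/f′(r_i) mod 23^{i+2}, where f′(x) = 3x². Iterate:
  r_0 = 1 (mod 23)
  r_1 = 254 (mod 529)
  r_2 = 8189 (mod 12167)
  r_3 = 227195 (mod 279841)
Final: r = 227195 with f(r) ≡ 0 mod 23^4.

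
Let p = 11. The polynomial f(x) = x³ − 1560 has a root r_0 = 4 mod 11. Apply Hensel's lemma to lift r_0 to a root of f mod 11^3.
r_2 = 1225 (mod 1331)

Hensel: r_{i+1} = r_i − f(r_i)/f′(r_i) mod 11^{i+2}, where f′(x) = 3x². Iterate:
  r_0 = 4 (mod 11)
  r_1 = 15 (mod 121)
  r_2 = 1225 (mod 1331)
Final: r = 1225 with f(r) ≡ 0 mod 11^3.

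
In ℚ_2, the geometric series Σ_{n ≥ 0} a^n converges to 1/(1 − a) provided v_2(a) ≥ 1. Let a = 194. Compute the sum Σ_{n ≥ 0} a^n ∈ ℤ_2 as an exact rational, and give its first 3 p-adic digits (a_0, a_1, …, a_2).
Σ a^n = 1/(1 − a) = -1/193;  first 3 digits = (1, 1, 1)

v_2(a) = 1 ≥ 1, so the series converges in ℤ_2 to 1/(1 − a) = 1/(1 − 194) = -1/193. Expand this rational in ℤ_2: compute digits iteratively via d_i = x_i mod 2, x_{i+1} = (x_i − d_i)/2. The first 3 digits are (1, 1, 1).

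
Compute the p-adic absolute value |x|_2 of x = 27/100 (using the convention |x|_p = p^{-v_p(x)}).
|27/100|_2 = 4

Step 1 — compute v_2(x) by factoring powers of 2 out of the numerator and denominator: v_2(27/100) = -2. Step 2 — apply |x|_p = p^{-v_p(x)} = 2^{2} = 4.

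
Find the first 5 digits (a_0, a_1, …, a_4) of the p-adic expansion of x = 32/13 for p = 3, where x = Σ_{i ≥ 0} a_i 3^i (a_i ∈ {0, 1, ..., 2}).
(a_0, …, a_4) = (2, 2, 1, 2, 1)

v_3(32/13) = 0 (numerator and denominator both coprime to 3), so x ∈ ℤ_3^×. Compute digits iteratively via a_i = x_i mod 3, x_{i+1} = (x_i − a_i)/3, with x_0 = x:
  x_0 = 32/13;  a_0 = 2;  x_1 = (x_0 − 2)/3 = 2/13
  x_1 = 2/13;  a_1 = 2;  x_2 = (x_1 − 2)/3 = -8/13
  x_2 = -8/13;  a_2 = 1;  x_3 = (x_2 − 1)/3 = -7/13
  x_3 = -7/13;  a_3 = 2;  x_4 = (x_3 − 2)/3 = -11/13
  x_4 = -11/13;  a_4 = 1;  x_5 = (x_4 − 1)/3 = -8/13
Digits: (2, 2, 1, 2, 1).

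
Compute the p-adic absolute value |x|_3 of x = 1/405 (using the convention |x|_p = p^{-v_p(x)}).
|1/405|_3 = 81

Step 1 — compute v_3(x) by factoring powers of 3 out of the numerator and denominator: v_3(1/405) = -4. Step 2 — apply |x|_p = p^{-v_p(x)} = 3^{4} = 81.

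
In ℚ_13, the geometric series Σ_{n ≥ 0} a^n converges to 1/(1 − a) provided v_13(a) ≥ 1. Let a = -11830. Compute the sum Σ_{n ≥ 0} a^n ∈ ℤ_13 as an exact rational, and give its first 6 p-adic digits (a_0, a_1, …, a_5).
Σ a^n = 1/(1 − a) = 1/11831;  first 6 digits = (1, 0, 8, 7, 11, 12)

v_13(a) = 2 ≥ 1, so the series converges in ℤ_13 to 1/(1 − a) = 1/(1 − (-11830)) = 1/11831. Expand this rational in ℤ_13: compute digits iteratively via d_i = x_i mod 13, x_{i+1} = (x_i − d_i)/13. The first 6 digits are (1, 0, 8, 7, 11, 12).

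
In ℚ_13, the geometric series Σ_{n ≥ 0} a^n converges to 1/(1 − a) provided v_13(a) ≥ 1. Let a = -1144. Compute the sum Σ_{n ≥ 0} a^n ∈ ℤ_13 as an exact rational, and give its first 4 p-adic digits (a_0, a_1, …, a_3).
Σ a^n = 1/(1 − a) = 1/1145;  first 4 digits = (1, 3, 2, 11)

v_13(a) = 1 ≥ 1, so the series converges in ℤ_13 to 1/(1 − a) = 1/(1 − (-1144)) = 1/1145. Expand this rational in ℤ_13: compute digits iteratively via d_i = x_i mod 13, x_{i+1} = (x_i − d_i)/13. The first 4 digits are (1, 3, 2, 11).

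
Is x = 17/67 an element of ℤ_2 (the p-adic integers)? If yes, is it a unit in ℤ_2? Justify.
x ∈ ℤ_2^× (unit); v_2(x) = 0

ℤ_2 = {x ∈ ℚ_2 : v_2(x) ≥ 0} and ℤ_2^× = {x ∈ ℤ_2 : v_2(x) = 0}. Here v_2(17/67) = v_2(num) − v_2(den) = 0; compare against these criteria.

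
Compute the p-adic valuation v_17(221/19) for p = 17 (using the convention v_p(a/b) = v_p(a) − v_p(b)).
v_17(221/19) = 1

Factor powers of 17 from the numerator and denominator of the reduced fraction: 221 = 17^1 · 13 and 19 = 17^0 · 19. Apply v_p(a/b) = v_p(a) − v_p(b): v_17(221/19) = 1 − 0 = 1.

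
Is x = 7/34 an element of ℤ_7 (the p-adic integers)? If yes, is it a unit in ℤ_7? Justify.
x ∈ ℤ_7 but not a unit; v_7(x) = 1 > 0

ℤ_7 = {x ∈ ℚ_7 : v_7(x) ≥ 0} and ℤ_7^× = {x ∈ ℤ_7 : v_7(x) = 0}. Here v_7(7/34) = v_7(num) − v_7(den) = 1; compare against these criteria.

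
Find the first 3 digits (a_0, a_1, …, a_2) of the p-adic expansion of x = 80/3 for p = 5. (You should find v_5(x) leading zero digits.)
(a_0, …, a_2) = (0, 2, 4)

v_5(80/3) = 1, so a_0 = ... = a_0 = 0. Factor out: x = 5^1 · u with u = 16/3 a unit in ℤ_5. Expand u iteratively via a_{v+i} = u_i mod 5, u_{i+1} = (u_i − a_{v+i})/5:
  u_0 = 16/3;  a_1 = 2;  u_1 = (u_0 − 2)/5 = 2/3
  u_1 = 2/3;  a_2 = 4;  u_2 = (u_1 − 4)/5 = -2/3
Digits: (0, 2, 4).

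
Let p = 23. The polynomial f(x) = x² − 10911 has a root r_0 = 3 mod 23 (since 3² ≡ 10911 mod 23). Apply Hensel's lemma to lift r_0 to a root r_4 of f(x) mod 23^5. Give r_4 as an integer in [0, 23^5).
r_4 = 2381791 (mod 6436343)

Hensel's recurrence: r_{i+1} = r_i − f(r_i)·(f′(r_i))^{-1} mod 23^{i+2}, with f′(x) = 2x. Iterate:
  r_0 = 3 (mod 23)
  r_1 = 233 (mod 529)
  r_2 = 9226 (mod 12167)
  r_3 = 143063 (mod 279841)
  r_4 = 2381791 (mod 6436343)
Final: r_4 = 2381791, and one checks f(r_4) ≡ 0 mod 23^5.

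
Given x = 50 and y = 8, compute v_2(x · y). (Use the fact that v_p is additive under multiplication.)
v_2(400) = 4

v_p(x) = 1 (factor: 50 = 2^1 · 25); v_p(y) = 3 (factor: 8 = 2^3 · 1). Additivity: v_p(xy) = v_p(x) + v_p(y) = 1 + 3 = 4. (Direct check: xy = 400 = 2^4 · (25).)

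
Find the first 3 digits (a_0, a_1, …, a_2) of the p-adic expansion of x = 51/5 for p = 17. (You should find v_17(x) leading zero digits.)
(a_0, …, a_2) = (0, 4, 10)

v_17(51/5) = 1, so a_0 = ... = a_0 = 0. Factor out: x = 17^1 · u with u = 3/5 a unit in ℤ_17. Expand u iteratively via a_{v+i} = u_i mod 17, u_{i+1} = (u_i − a_{v+i})/17:
  u_0 = 3/5;  a_1 = 4;  u_1 = (u_0 − 4)/17 = -1/5
  u_1 = -1/5;  a_2 = 10;  u_2 = (u_1 − 10)/17 = -3/5
Digits: (0, 4, 10).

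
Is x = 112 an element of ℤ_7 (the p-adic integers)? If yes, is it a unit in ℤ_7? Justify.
x ∈ ℤ_7 but not a unit; v_7(x) = 1 > 0

ℤ_7 = {x ∈ ℚ_7 : v_7(x) ≥ 0} and ℤ_7^× = {x ∈ ℤ_7 : v_7(x) = 0}. Here v_7(112) = v_7(num) − v_7(den) = 1; compare against these criteria.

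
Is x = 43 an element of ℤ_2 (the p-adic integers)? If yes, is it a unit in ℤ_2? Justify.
x ∈ ℤ_2^× (unit); v_2(x) = 0

ℤ_2 = {x ∈ ℚ_2 : v_2(x) ≥ 0} and ℤ_2^× = {x ∈ ℤ_2 : v_2(x) = 0}. Here v_2(43) = v_2(num) − v_2(den) = 0; compare against these criteria.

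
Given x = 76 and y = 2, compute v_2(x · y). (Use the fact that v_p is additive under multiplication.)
v_2(152) = 3

v_p(x) = 2 (factor: 76 = 2^2 · 19); v_p(y) = 1 (factor: 2 = 2^1 · 1). Additivity: v_p(xy) = v_p(x) + v_p(y) = 2 + 1 = 3. (Direct check: xy = 152 = 2^3 · (19).)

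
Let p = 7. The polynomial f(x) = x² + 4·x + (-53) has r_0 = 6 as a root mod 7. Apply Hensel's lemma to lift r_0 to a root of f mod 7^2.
r_1 = 27 (mod 49)

Hensel: r_{i+1} = r_i − f(r_i)·(f′(r_i))^{-1} mod 7^{i+2}, f′(x) = 2x + 4. Iterate:
  r_0 = 6 (mod 7)
  r_1 = 27 (mod 49)
Final: r = 27 satisfies f(r) ≡ 0 mod 7^2.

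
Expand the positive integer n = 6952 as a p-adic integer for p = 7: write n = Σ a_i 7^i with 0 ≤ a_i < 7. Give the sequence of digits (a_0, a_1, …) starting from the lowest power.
(a_0, a_1, …) = (1, 6, 1, 6, 2)

Repeated division by 7 gives the digits low-to-high: 6952 = 1 + 6·7^1 + 1·7^2 + 6·7^3 + 2·7^4. Digit sequence: (1, 6, 1, 6, 2).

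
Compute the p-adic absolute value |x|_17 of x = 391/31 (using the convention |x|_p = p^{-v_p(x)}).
|391/31|_17 = 1/17

Step 1 — compute v_17(x) by factoring powers of 17 out of the numerator and denominator: v_17(391/31) = 1. Step 2 — apply |x|_p = p^{-v_p(x)} = 17^{-1} = 1/17.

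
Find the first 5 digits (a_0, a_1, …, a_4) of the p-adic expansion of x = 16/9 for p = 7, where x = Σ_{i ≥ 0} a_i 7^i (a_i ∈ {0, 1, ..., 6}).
(a_0, …, a_4) = (1, 4, 1, 6, 3)

v_7(16/9) = 0 (numerator and denominator both coprime to 7), so x ∈ ℤ_7^×. Compute digits iteratively via a_i = x_i mod 7, x_{i+1} = (x_i − a_i)/7, with x_0 = x:
  x_0 = 16/9;  a_0 = 1;  x_1 = (x_0 − 1)/7 = 1/9
  x_1 = 1/9;  a_1 = 4;  x_2 = (x_1 − 4)/7 = -5/9
  x_2 = -5/9;  a_2 = 1;  x_3 = (x_2 − 1)/7 = -2/9
  x_3 = -2/9;  a_3 = 6;  x_4 = (x_3 − 6)/7 = -8/9
  x_4 = -8/9;  a_4 = 3;  x_5 = (x_4 − 3)/7 = -5/9
Digits: (1, 4, 1, 6, 3).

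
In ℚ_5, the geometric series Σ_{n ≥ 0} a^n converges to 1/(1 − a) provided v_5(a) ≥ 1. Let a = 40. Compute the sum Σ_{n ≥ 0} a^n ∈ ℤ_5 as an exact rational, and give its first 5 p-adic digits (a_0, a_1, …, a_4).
Σ a^n = 1/(1 − a) = -1/39;  first 5 digits = (1, 3, 0, 0, 1)

v_5(a) = 1 ≥ 1, so the series converges in ℤ_5 to 1/(1 − a) = 1/(1 − 40) = -1/39. Expand this rational in ℤ_5: compute digits iteratively via d_i = x_i mod 5, x_{i+1} = (x_i − d_i)/5. The first 5 digits are (1, 3, 0, 0, 1).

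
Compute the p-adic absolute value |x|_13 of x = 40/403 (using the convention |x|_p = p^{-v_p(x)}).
|40/403|_13 = 13

Step 1 — compute v_13(x) by factoring powers of 13 out of the numerator and denominator: v_13(40/403) = -1. Step 2 — apply |x|_p = p^{-v_p(x)} = 13^{1} = 13.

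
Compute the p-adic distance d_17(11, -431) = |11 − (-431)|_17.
d_17(11, -431) = 1/17

Step 1 — x − y = 11 − (-431) = 442. Step 2 — v_17(442) = 1 (factor: 442 = (17^1 · 26); the sign does not affect v_p). Step 3 — |x − y|_17 = 17^{-1} = 1/17.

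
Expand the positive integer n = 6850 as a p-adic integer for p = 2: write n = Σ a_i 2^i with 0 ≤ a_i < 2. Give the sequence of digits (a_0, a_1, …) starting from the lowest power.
(a_0, a_1, …) = (0, 1, 0, 0, 0, 0, 1, 1, 0, 1, 0, 1, 1)

Repeated division by 2 gives the digits low-to-high: 6850 = 1·2^1 + 1·2^6 + 1·2^7 + 1·2^9 + 1·2^11 + 1·2^12. Digit sequence: (0, 1, 0, 0, 0, 0, 1, 1, 0, 1, 0, 1, 1).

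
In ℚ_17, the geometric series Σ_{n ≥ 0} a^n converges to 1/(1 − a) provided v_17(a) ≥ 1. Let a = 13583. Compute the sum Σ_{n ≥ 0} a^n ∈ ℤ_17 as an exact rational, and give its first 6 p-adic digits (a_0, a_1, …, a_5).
Σ a^n = 1/(1 − a) = -1/13582;  first 6 digits = (1, 0, 13, 2, 16, 10)

v_17(a) = 2 ≥ 1, so the series converges in ℤ_17 to 1/(1 − a) = 1/(1 − 13583) = -1/13582. Expand this rational in ℤ_17: compute digits iteratively via d_i = x_i mod 17, x_{i+1} = (x_i − d_i)/17. The first 6 digits are (1, 0, 13, 2, 16, 10).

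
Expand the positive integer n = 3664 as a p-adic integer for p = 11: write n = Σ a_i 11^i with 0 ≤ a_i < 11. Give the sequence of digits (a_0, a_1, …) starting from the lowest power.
(a_0, a_1, …) = (1, 3, 8, 2)

Repeated division by 11 gives the digits low-to-high: 3664 = 1 + 3·11^1 + 8·11^2 + 2·11^3. Digit sequence: (1, 3, 8, 2).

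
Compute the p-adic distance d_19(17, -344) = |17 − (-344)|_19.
d_19(17, -344) = 1/361

Step 1 — x − y = 17 − (-344) = 361. Step 2 — v_19(361) = 2 (factor: 361 = (19^2 · 1); the sign does not affect v_p). Step 3 — |x − y|_19 = 19^{-2} = 1/361.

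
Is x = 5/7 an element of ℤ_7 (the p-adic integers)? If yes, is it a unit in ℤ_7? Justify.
x ∉ ℤ_7 (v_7(x) = -1 < 0)

ℤ_7 = {x ∈ ℚ_7 : v_7(x) ≥ 0} and ℤ_7^× = {x ∈ ℤ_7 : v_7(x) = 0}. Here v_7(5/7) = v_7(num) − v_7(den) = -1; compare against these criteria.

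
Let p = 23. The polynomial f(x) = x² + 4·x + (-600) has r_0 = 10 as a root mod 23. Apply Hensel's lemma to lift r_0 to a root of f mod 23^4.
r_3 = 252803 (mod 279841)

Hensel: r_{i+1} = r_i − f(r_i)·(f′(r_i))^{-1} mod 23^{i+2}, f′(x) = 2x + 4. Iterate:
  r_0 = 10 (mod 23)
  r_1 = 470 (mod 529)
  r_2 = 9463 (mod 12167)
  r_3 = 252803 (mod 279841)
Final: r = 252803 satisfies f(r) ≡ 0 mod 23^4.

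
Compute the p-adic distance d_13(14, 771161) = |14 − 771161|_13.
d_13(14, 771161) = 1/28561

Step 1 — x − y = 14 − 771161 = -771147. Step 2 — v_13(-771147) = 4 (factor: -771147 = −(13^4 · 27); the sign does not affect v_p). Step 3 — |x − y|_13 = 13^{-4} = 1/28561.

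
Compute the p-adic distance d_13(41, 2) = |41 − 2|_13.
d_13(41, 2) = 1/13

Step 1 — x − y = 41 − 2 = 39. Step 2 — v_13(39) = 1 (factor: 39 = (13^1 · 3); the sign does not affect v_p). Step 3 — |x − y|_13 = 13^{-1} = 1/13.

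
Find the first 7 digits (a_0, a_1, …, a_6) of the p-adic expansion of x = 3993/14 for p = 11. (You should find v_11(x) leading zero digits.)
(a_0, …, a_6) = (0, 0, 0, 1, 7, 8, 0)

v_11(3993/14) = 3, so a_0 = ... = a_2 = 0. Factor out: x = 11^3 · u with u = 3/14 a unit in ℤ_11. Expand u iteratively via a_{v+i} = u_i mod 11, u_{i+1} = (u_i − a_{v+i})/11:
  u_0 = 3/14;  a_3 = 1;  u_1 = (u_0 − 1)/11 = -1/14
  u_1 = -1/14;  a_4 = 7;  u_2 = (u_1 − 7)/11 = -9/14
  u_2 = -9/14;  a_5 = 8;  u_3 = (u_2 − 8)/11 = -11/14
  u_3 = -11/14;  a_6 = 0;  u_4 = (u_3 − 0)/11 = -1/14
Digits: (0, 0, 0, 1, 7, 8, 0).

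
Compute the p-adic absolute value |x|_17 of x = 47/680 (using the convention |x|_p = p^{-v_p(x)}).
|47/680|_17 = 17

Step 1 — compute v_17(x) by factoring powers of 17 out of the numerator and denominator: v_17(47/680) = -1. Step 2 — apply |x|_p = p^{-v_p(x)} = 17^{1} = 17.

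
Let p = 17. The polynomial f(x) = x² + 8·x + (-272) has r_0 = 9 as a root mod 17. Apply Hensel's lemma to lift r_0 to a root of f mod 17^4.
r_3 = 61515 (mod 83521)

Hensel: r_{i+1} = r_i − f(r_i)·(f′(r_i))^{-1} mod 17^{i+2}, f′(x) = 2x + 8. Iterate:
  r_0 = 9 (mod 17)
  r_1 = 247 (mod 289)
  r_2 = 2559 (mod 4913)
  r_3 = 61515 (mod 83521)
Final: r = 61515 satisfies f(r) ≡ 0 mod 17^4.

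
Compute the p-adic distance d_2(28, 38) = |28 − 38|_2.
d_2(28, 38) = 1/2

Step 1 — x − y = 28 − 38 = -10. Step 2 — v_2(-10) = 1 (factor: -10 = −(2^1 · 5); the sign does not affect v_p). Step 3 — |x − y|_2 = 2^{-1} = 1/2.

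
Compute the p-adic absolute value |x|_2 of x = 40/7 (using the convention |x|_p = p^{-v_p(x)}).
|40/7|_2 = 1/8

Step 1 — compute v_2(x) by factoring powers of 2 out of the numerator and denominator: v_2(40/7) = 3. Step 2 — apply |x|_p = p^{-v_p(x)} = 2^{-3} = 1/8.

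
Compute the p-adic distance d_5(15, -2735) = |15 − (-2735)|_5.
d_5(15, -2735) = 1/125

Step 1 — x − y = 15 − (-2735) = 2750. Step 2 — v_5(2750) = 3 (factor: 2750 = (5^3 · 22); the sign does not affect v_p). Step 3 — |x − y|_5 = 5^{-3} = 1/125.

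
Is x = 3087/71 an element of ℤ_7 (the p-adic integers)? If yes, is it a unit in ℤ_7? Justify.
x ∈ ℤ_7 but not a unit; v_7(x) = 3 > 0

ℤ_7 = {x ∈ ℚ_7 : v_7(x) ≥ 0} and ℤ_7^× = {x ∈ ℤ_7 : v_7(x) = 0}. Here v_7(3087/71) = v_7(num) − v_7(den) = 3; compare against these criteria.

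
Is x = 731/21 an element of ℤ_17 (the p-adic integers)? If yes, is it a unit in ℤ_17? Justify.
x ∈ ℤ_17 but not a unit; v_17(x) = 1 > 0

ℤ_17 = {x ∈ ℚ_17 : v_17(x) ≥ 0} and ℤ_17^× = {x ∈ ℤ_17 : v_17(x) = 0}. Here v_17(731/21) = v_17(num) − v_17(den) = 1; compare against these criteria.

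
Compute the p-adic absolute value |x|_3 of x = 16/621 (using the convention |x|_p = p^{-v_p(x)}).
|16/621|_3 = 27

Step 1 — compute v_3(x) by factoring powers of 3 out of the numerator and denominator: v_3(16/621) = -3. Step 2 — apply |x|_p = p^{-v_p(x)} = 3^{3} = 27.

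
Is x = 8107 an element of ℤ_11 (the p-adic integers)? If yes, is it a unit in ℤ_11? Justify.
x ∈ ℤ_11 but not a unit; v_11(x) = 2 > 0

ℤ_11 = {x ∈ ℚ_11 : v_11(x) ≥ 0} and ℤ_11^× = {x ∈ ℤ_11 : v_11(x) = 0}. Here v_11(8107) = v_11(num) − v_11(den) = 2; compare against these criteria.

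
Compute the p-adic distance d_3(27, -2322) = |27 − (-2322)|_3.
d_3(27, -2322) = 1/81

Step 1 — x − y = 27 − (-2322) = 2349. Step 2 — v_3(2349) = 4 (factor: 2349 = (3^4 · 29); the sign does not affect v_p). Step 3 — |x − y|_3 = 3^{-4} = 1/81.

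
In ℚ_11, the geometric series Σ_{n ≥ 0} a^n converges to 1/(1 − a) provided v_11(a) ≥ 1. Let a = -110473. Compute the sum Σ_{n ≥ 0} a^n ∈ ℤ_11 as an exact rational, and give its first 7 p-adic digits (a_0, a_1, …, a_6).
Σ a^n = 1/(1 − a) = 1/110474;  first 7 digits = (1, 0, 0, 5, 3, 10, 2)

v_11(a) = 3 ≥ 1, so the series converges in ℤ_11 to 1/(1 − a) = 1/(1 − (-110473)) = 1/110474. Expand this rational in ℤ_11: compute digits iteratively via d_i = x_i mod 11, x_{i+1} = (x_i − d_i)/11. The first 7 digits are (1, 0, 0, 5, 3, 10, 2).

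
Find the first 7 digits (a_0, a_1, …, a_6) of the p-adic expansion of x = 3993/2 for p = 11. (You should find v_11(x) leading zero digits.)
(a_0, …, a_6) = (0, 0, 0, 7, 5, 5, 5)

v_11(3993/2) = 3, so a_0 = ... = a_2 = 0. Factor out: x = 11^3 · u with u = 3/2 a unit in ℤ_11. Expand u iteratively via a_{v+i} = u_i mod 11, u_{i+1} = (u_i − a_{v+i})/11:
  u_0 = 3/2;  a_3 = 7;  u_1 = (u_0 − 7)/11 = -1/2
  u_1 = -1/2;  a_4 = 5;  u_2 = (u_1 − 5)/11 = -1/2
  u_2 = -1/2;  a_5 = 5;  u_3 = (u_2 − 5)/11 = -1/2
  u_3 = -1/2;  a_6 = 5;  u_4 = (u_3 − 5)/11 = -1/2
Digits: (0, 0, 0, 7, 5, 5, 5).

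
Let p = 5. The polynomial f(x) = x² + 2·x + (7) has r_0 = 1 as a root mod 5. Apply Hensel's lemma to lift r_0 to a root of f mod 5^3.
r_2 = 36 (mod 125)

Hensel: r_{i+1} = r_i − f(r_i)·(f′(r_i))^{-1} mod 5^{i+2}, f′(x) = 2x + 2. Iterate:
  r_0 = 1 (mod 5)
  r_1 = 11 (mod 25)
  r_2 = 36 (mod 125)
Final: r = 36 satisfies f(r) ≡ 0 mod 5^3.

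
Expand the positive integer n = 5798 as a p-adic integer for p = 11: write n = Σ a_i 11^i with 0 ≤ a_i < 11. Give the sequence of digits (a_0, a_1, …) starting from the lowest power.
(a_0, a_1, …) = (1, 10, 3, 4)

Repeated division by 11 gives the digits low-to-high: 5798 = 1 + 10·11^1 + 3·11^2 + 4·11^3. Digit sequence: (1, 10, 3, 4).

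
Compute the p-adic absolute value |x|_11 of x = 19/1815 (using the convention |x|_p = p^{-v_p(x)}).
|19/1815|_11 = 121

Step 1 — compute v_11(x) by factoring powers of 11 out of the numerator and denominator: v_11(19/1815) = -2. Step 2 — apply |x|_p = p^{-v_p(x)} = 11^{2} = 121.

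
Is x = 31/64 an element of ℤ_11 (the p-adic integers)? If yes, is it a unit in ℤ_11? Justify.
x ∈ ℤ_11^× (unit); v_11(x) = 0

ℤ_11 = {x ∈ ℚ_11 : v_11(x) ≥ 0} and ℤ_11^× = {x ∈ ℤ_11 : v_11(x) = 0}. Here v_11(31/64) = v_11(num) − v_11(den) = 0; compare against these criteria.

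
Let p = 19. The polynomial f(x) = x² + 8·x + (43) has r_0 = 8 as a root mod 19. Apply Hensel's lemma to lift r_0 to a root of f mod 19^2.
r_1 = 46 (mod 361)

Hensel: r_{i+1} = r_i − f(r_i)·(f′(r_i))^{-1} mod 19^{i+2}, f′(x) = 2x + 8. Iterate:
  r_0 = 8 (mod 19)
  r_1 = 46 (mod 361)
Final: r = 46 satisfies f(r) ≡ 0 mod 19^2.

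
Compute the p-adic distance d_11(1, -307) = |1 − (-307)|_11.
d_11(1, -307) = 1/11

Step 1 — x − y = 1 − (-307) = 308. Step 2 — v_11(308) = 1 (factor: 308 = (11^1 · 28); the sign does not affect v_p). Step 3 — |x − y|_11 = 11^{-1} = 1/11.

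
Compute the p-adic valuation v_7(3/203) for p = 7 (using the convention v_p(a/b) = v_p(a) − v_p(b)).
v_7(3/203) = -1

Factor powers of 7 from the numerator and denominator of the reduced fraction: 3 = 7^0 · 3 and 203 = 7^1 · 29. Apply v_p(a/b) = v_p(a) − v_p(b): v_7(3/203) = 0 − 1 = -1.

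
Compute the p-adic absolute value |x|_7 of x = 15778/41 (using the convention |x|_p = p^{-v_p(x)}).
|15778/41|_7 = 1/343

Step 1 — compute v_7(x) by factoring powers of 7 out of the numerator and denominator: v_7(15778/41) = 3. Step 2 — apply |x|_p = p^{-v_p(x)} = 7^{-3} = 1/343.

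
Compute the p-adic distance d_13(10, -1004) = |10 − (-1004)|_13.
d_13(10, -1004) = 1/169

Step 1 — x − y = 10 − (-1004) = 1014. Step 2 — v_13(1014) = 2 (factor: 1014 = (13^2 · 6); the sign does not affect v_p). Step 3 — |x − y|_13 = 13^{-2} = 1/169.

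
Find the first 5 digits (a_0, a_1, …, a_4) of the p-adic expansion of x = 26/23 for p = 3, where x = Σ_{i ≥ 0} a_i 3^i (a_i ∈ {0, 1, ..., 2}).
(a_0, …, a_4) = (1, 2, 0, 2, 2)

v_3(26/23) = 0 (numerator and denominator both coprime to 3), so x ∈ ℤ_3^×. Compute digits iteratively via a_i = x_i mod 3, x_{i+1} = (x_i − a_i)/3, with x_0 = x:
  x_0 = 26/23;  a_0 = 1;  x_1 = (x_0 − 1)/3 = 1/23
  x_1 = 1/23;  a_1 = 2;  x_2 = (x_1 − 2)/3 = -15/23
  x_2 = -15/23;  a_2 = 0;  x_3 = (x_2 − 0)/3 = -5/23
  x_3 = -5/23;  a_3 = 2;  x_4 = (x_3 − 2)/3 = -17/23
  x_4 = -17/23;  a_4 = 2;  x_5 = (x_4 − 2)/3 = -21/23
Digits: (1, 2, 0, 2, 2).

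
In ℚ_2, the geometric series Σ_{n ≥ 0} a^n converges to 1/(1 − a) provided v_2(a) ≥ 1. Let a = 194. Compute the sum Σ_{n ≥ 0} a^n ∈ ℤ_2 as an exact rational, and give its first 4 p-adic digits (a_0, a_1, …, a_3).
Σ a^n = 1/(1 − a) = -1/193;  first 4 digits = (1, 1, 1, 1)

v_2(a) = 1 ≥ 1, so the series converges in ℤ_2 to 1/(1 − a) = 1/(1 − 194) = -1/193. Expand this rational in ℤ_2: compute digits iteratively via d_i = x_i mod 2, x_{i+1} = (x_i − d_i)/2. The first 4 digits are (1, 1, 1, 1).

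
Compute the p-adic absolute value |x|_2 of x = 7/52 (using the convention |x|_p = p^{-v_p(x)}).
|7/52|_2 = 4

Step 1 — compute v_2(x) by factoring powers of 2 out of the numerator and denominator: v_2(7/52) = -2. Step 2 — apply |x|_p = p^{-v_p(x)} = 2^{2} = 4.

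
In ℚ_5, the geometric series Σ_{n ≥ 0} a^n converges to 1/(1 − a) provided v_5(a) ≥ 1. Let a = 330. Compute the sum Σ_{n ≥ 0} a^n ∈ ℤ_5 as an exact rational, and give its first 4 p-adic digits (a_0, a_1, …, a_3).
Σ a^n = 1/(1 − a) = -1/329;  first 4 digits = (1, 1, 4, 4)

v_5(a) = 1 ≥ 1, so the series converges in ℤ_5 to 1/(1 − a) = 1/(1 − 330) = -1/329. Expand this rational in ℤ_5: compute digits iteratively via d_i = x_i mod 5, x_{i+1} = (x_i − d_i)/5. The first 4 digits are (1, 1, 4, 4).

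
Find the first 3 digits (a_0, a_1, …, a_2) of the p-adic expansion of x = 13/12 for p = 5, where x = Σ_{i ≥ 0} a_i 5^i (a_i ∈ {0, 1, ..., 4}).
(a_0, …, a_2) = (4, 4, 2)

v_5(13/12) = 0 (numerator and denominator both coprime to 5), so x ∈ ℤ_5^×. Compute digits iteratively via a_i = x_i mod 5, x_{i+1} = (x_i − a_i)/5, with x_0 = x:
  x_0 = 13/12;  a_0 = 4;  x_1 = (x_0 − 4)/5 = -7/12
  x_1 = -7/12;  a_1 = 4;  x_2 = (x_1 − 4)/5 = -11/12
  x_2 = -11/12;  a_2 = 2;  x_3 = (x_2 − 2)/5 = -7/12
Digits: (4, 4, 2).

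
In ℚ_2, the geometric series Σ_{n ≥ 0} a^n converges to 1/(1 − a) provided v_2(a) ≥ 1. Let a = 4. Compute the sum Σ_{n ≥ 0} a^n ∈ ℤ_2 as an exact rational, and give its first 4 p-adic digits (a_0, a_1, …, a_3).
Σ a^n = 1/(1 − a) = -1/3;  first 4 digits = (1, 0, 1, 0)

v_2(a) = 2 ≥ 1, so the series converges in ℤ_2 to 1/(1 − a) = 1/(1 − 4) = -1/3. Expand this rational in ℤ_2: compute digits iteratively via d_i = x_i mod 2, x_{i+1} = (x_i − d_i)/2. The first 4 digits are (1, 0, 1, 0).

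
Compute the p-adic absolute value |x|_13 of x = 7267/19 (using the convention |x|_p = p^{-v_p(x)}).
|7267/19|_13 = 1/169

Step 1 — compute v_13(x) by factoring powers of 13 out of the numerator and denominator: v_13(7267/19) = 2. Step 2 — apply |x|_p = p^{-v_p(x)} = 13^{-2} = 1/169.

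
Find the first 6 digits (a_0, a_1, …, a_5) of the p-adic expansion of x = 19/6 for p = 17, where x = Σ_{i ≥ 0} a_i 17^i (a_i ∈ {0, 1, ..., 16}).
(a_0, …, a_5) = (6, 14, 2, 14, 2, 14)

v_17(19/6) = 0 (numerator and denominator both coprime to 17), so x ∈ ℤ_17^×. Compute digits iteratively via a_i = x_i mod 17, x_{i+1} = (x_i − a_i)/17, with x_0 = x:
  x_0 = 19/6;  a_0 = 6;  x_1 = (x_0 − 6)/17 = -1/6
  x_1 = -1/6;  a_1 = 14;  x_2 = (x_1 − 14)/17 = -5/6
  x_2 = -5/6;  a_2 = 2;  x_3 = (x_2 − 2)/17 = -1/6
  x_3 = -1/6;  a_3 = 14;  x_4 = (x_3 − 14)/17 = -5/6
  x_4 = -5/6;  a_4 = 2;  x_5 = (x_4 − 2)/17 = -1/6
  x_5 = -1/6;  a_5 = 14;  x_6 = (x_5 − 14)/17 = -5/6
Digits: (6, 14, 2, 14, 2, 14).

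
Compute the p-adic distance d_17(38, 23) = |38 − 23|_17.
d_17(38, 23) = 1

Step 1 — x − y = 38 − 23 = 15. Step 2 — v_17(15) = 0 (factor: 15 = (17^0 · 15); the sign does not affect v_p). Step 3 — |x − y|_17 = 17^{0} = 1.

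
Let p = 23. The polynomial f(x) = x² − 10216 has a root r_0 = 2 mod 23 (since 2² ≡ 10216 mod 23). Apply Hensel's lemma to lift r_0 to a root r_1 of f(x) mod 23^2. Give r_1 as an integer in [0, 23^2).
r_1 = 439 (mod 529)

Hensel's recurrence: r_{i+1} = r_i − f(r_i)·(f′(r_i))^{-1} mod 23^{i+2}, with f′(x) = 2x. Iterate:
  r_0 = 2 (mod 23)
  r_1 = 439 (mod 529)
Final: r_1 = 439, and one checks f(r_1) ≡ 0 mod 23^2.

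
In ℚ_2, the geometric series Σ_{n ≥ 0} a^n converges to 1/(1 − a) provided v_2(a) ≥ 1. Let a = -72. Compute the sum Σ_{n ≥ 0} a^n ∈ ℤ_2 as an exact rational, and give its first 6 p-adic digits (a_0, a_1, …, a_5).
Σ a^n = 1/(1 − a) = 1/73;  first 6 digits = (1, 0, 0, 1, 1, 1)

v_2(a) = 3 ≥ 1, so the series converges in ℤ_2 to 1/(1 − a) = 1/(1 − (-72)) = 1/73. Expand this rational in ℤ_2: compute digits iteratively via d_i = x_i mod 2, x_{i+1} = (x_i − d_i)/2. The first 6 digits are (1, 0, 0, 1, 1, 1).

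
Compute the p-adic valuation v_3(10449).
v_3(10449) = 5

v_3(n) is the largest exponent k such that 3^k divides n. Factor out: 10449 = 3^5 · 43. (Sign doesn't affect v_p.) So v_3(10449) = 5.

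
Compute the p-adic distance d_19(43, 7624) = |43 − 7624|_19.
d_19(43, 7624) = 1/361

Step 1 — x − y = 43 − 7624 = -7581. Step 2 — v_19(-7581) = 2 (factor: -7581 = −(19^2 · 21); the sign does not affect v_p). Step 3 — |x − y|_19 = 19^{-2} = 1/361.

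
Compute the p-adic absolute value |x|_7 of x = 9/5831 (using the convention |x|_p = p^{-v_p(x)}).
|9/5831|_7 = 343

Step 1 — compute v_7(x) by factoring powers of 7 out of the numerator and denominator: v_7(9/5831) = -3. Step 2 — apply |x|_p = p^{-v_p(x)} = 7^{3} = 343.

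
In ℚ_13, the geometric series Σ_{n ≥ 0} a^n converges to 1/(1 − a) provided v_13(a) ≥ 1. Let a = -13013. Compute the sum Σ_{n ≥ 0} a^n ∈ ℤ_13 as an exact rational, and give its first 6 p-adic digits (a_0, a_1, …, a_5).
Σ a^n = 1/(1 − a) = 1/13014;  first 6 digits = (1, 0, 1, 7, 0, 1)

v_13(a) = 2 ≥ 1, so the series converges in ℤ_13 to 1/(1 − a) = 1/(1 − (-13013)) = 1/13014. Expand this rational in ℤ_13: compute digits iteratively via d_i = x_i mod 13, x_{i+1} = (x_i − d_i)/13. The first 6 digits are (1, 0, 1, 7, 0, 1).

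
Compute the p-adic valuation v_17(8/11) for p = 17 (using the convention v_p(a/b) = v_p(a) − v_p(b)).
v_17(8/11) = 0

Factor powers of 17 from the numerator and denominator of the reduced fraction: 8 = 17^0 · 8 and 11 = 17^0 · 11. Apply v_p(a/b) = v_p(a) − v_p(b): v_17(8/11) = 0 − 0 = 0.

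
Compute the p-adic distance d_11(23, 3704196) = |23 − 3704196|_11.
d_11(23, 3704196) = 1/161051

Step 1 — x − y = 23 − 3704196 = -3704173. Step 2 — v_11(-3704173) = 5 (factor: -3704173 = −(11^5 · 23); the sign does not affect v_p). Step 3 — |x − y|_11 = 11^{-5} = 1/161051.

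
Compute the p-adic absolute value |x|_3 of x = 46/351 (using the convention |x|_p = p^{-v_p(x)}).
|46/351|_3 = 27

Step 1 — compute v_3(x) by factoring powers of 3 out of the numerator and denominator: v_3(46/351) = -3. Step 2 — apply |x|_p = p^{-v_p(x)} = 3^{3} = 27.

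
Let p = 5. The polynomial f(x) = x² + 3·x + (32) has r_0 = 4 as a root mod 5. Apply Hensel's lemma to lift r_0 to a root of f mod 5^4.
r_3 = 69 (mod 625)

Hensel: r_{i+1} = r_i − f(r_i)·(f′(r_i))^{-1} mod 5^{i+2}, f′(x) = 2x + 3. Iterate:
  r_0 = 4 (mod 5)
  r_1 = 19 (mod 25)
  r_2 = 69 (mod 125)
  r_3 = 69 (mod 625)
Final: r = 69 satisfies f(r) ≡ 0 mod 5^4.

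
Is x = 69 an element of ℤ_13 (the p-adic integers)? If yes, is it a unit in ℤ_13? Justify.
x ∈ ℤ_13^× (unit); v_13(x) = 0

ℤ_13 = {x ∈ ℚ_13 : v_13(x) ≥ 0} and ℤ_13^× = {x ∈ ℤ_13 : v_13(x) = 0}. Here v_13(69) = v_13(num) − v_13(den) = 0; compare against these criteria.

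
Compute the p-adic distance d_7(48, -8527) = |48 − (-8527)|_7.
d_7(48, -8527) = 1/343

Step 1 — x − y = 48 − (-8527) = 8575. Step 2 — v_7(8575) = 3 (factor: 8575 = (7^3 · 25); the sign does not affect v_p). Step 3 — |x − y|_7 = 7^{-3} = 1/343.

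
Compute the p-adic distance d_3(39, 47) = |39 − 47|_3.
d_3(39, 47) = 1

Step 1 — x − y = 39 − 47 = -8. Step 2 — v_3(-8) = 0 (factor: -8 = −(3^0 · 8); the sign does not affect v_p). Step 3 — |x − y|_3 = 3^{0} = 1.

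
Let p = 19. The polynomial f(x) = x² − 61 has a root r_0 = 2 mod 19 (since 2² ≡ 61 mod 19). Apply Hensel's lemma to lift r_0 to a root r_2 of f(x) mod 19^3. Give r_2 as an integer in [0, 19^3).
r_2 = 287 (mod 6859)

Hensel's recurrence: r_{i+1} = r_i − f(r_i)·(f′(r_i))^{-1} mod 19^{i+2}, with f′(x) = 2x. Iterate:
  r_0 = 2 (mod 19)
  r_1 = 287 (mod 361)
  r_2 = 287 (mod 6859)
Final: r_2 = 287, and one checks f(r_2) ≡ 0 mod 19^3.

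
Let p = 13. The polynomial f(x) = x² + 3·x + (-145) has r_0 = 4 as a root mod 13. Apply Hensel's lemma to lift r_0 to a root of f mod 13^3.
r_2 = 1551 (mod 2197)

Hensel: r_{i+1} = r_i − f(r_i)·(f′(r_i))^{-1} mod 13^{i+2}, f′(x) = 2x + 3. Iterate:
  r_0 = 4 (mod 13)
  r_1 = 30 (mod 169)
  r_2 = 1551 (mod 2197)
Final: r = 1551 satisfies f(r) ≡ 0 mod 13^3.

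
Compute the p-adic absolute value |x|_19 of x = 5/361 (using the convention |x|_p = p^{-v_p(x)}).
|5/361|_19 = 361

Step 1 — compute v_19(x) by factoring powers of 19 out of the numerator and denominator: v_19(5/361) = -2. Step 2 — apply |x|_p = p^{-v_p(x)} = 19^{2} = 361.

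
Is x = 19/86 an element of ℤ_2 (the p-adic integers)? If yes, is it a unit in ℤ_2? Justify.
x ∉ ℤ_2 (v_2(x) = -1 < 0)

ℤ_2 = {x ∈ ℚ_2 : v_2(x) ≥ 0} and ℤ_2^× = {x ∈ ℤ_2 : v_2(x) = 0}. Here v_2(19/86) = v_2(num) − v_2(den) = -1; compare against these criteria.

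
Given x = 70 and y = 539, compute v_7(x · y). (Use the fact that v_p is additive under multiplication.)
v_7(37730) = 3

v_p(x) = 1 (factor: 70 = 7^1 · 10); v_p(y) = 2 (factor: 539 = 7^2 · 11). Additivity: v_p(xy) = v_p(x) + v_p(y) = 1 + 2 = 3. (Direct check: xy = 37730 = 7^3 · (110).)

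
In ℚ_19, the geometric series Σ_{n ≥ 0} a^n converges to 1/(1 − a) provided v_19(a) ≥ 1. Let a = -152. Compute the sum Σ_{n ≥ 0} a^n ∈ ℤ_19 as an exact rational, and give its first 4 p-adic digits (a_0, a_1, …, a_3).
Σ a^n = 1/(1 − a) = 1/153;  first 4 digits = (1, 11, 6, 4)

v_19(a) = 1 ≥ 1, so the series converges in ℤ_19 to 1/(1 − a) = 1/(1 − (-152)) = 1/153. Expand this rational in ℤ_19: compute digits iteratively via d_i = x_i mod 19, x_{i+1} = (x_i − d_i)/19. The first 4 digits are (1, 11, 6, 4).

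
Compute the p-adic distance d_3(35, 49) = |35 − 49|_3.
d_3(35, 49) = 1

Step 1 — x − y = 35 − 49 = -14. Step 2 — v_3(-14) = 0 (factor: -14 = −(3^0 · 14); the sign does not affect v_p). Step 3 — |x − y|_3 = 3^{0} = 1.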